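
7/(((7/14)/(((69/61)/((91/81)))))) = 11178/793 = 14.10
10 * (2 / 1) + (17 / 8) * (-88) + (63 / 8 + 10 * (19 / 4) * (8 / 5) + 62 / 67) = -44059 / 536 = -82.20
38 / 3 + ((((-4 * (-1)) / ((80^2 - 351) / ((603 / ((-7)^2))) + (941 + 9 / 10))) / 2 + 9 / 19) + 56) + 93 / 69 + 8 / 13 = 10474756795186 / 147314016681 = 71.10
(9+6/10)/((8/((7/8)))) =1.05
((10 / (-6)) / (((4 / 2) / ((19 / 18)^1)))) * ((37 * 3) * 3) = -3515 / 12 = -292.92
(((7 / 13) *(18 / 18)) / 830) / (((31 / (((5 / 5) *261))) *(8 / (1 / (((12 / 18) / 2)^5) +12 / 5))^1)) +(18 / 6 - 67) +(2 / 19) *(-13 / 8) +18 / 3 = -14745210049 / 254212400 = -58.00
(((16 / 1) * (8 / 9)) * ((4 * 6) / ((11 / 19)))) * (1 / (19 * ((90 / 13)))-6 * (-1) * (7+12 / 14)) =288968192 / 10395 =27798.77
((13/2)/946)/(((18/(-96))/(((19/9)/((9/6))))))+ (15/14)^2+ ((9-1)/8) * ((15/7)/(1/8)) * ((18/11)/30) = 2.03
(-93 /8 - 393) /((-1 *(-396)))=-1079 /1056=-1.02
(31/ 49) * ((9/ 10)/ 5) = 279/ 2450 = 0.11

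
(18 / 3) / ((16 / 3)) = 9 / 8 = 1.12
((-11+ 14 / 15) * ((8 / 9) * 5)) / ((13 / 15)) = -6040 / 117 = -51.62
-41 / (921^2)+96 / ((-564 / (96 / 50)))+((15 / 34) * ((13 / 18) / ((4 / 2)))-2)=-293808111259 / 135548911800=-2.17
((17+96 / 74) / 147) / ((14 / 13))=8801 / 76146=0.12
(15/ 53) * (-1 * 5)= -75/ 53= -1.42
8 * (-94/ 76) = -188/ 19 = -9.89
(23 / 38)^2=529 / 1444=0.37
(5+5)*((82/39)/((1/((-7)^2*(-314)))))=-12616520/39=-323500.51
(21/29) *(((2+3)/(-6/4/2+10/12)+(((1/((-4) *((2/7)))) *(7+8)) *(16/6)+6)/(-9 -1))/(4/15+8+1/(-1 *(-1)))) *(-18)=-356643/4031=-88.48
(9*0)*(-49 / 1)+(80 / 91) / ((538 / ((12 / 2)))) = 240 / 24479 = 0.01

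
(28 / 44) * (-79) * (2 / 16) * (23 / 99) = -12719 / 8712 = -1.46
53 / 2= 26.50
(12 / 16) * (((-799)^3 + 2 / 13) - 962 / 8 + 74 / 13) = -79572872091 / 208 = -382561885.05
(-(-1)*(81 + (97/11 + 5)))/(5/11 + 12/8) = 48.51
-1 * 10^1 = -10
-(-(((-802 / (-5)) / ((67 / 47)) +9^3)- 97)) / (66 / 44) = 166276 / 335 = 496.35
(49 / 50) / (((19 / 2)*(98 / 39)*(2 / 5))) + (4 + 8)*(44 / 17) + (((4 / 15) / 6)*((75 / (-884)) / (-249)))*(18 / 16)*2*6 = 108603681 / 3485170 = 31.16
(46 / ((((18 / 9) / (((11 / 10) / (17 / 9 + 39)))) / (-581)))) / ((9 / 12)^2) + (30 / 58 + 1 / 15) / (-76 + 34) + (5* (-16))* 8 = -23369411 / 18270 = -1279.11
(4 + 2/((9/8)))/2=26/9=2.89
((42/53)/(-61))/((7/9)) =-54/3233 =-0.02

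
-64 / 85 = -0.75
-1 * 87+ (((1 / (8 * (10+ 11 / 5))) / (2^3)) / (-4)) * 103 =-1359107 / 15616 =-87.03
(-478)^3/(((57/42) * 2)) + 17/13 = -9938596709/247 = -40237233.64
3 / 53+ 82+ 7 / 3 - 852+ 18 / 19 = -2316088 / 3021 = -766.66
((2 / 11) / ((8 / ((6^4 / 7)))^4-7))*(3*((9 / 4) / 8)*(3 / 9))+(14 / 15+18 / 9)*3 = 2331538387439 / 265167669305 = 8.79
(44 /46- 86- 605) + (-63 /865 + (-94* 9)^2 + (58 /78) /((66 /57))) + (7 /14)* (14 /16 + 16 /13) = 7511050102793 /10504560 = 715027.58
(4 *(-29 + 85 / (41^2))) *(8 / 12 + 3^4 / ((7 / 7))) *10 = -476907200 / 5043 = -94568.15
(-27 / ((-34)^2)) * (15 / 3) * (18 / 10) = -243 / 1156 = -0.21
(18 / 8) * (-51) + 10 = -419 / 4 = -104.75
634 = 634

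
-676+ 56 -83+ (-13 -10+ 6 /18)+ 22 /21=-15217 /21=-724.62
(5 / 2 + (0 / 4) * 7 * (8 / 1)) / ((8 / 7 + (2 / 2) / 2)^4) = 96040 / 279841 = 0.34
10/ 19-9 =-161/ 19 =-8.47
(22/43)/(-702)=-11/15093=-0.00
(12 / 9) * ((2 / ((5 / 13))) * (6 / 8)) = 26 / 5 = 5.20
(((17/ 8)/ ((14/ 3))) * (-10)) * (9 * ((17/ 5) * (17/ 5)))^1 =-132651/ 280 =-473.75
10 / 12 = 5 / 6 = 0.83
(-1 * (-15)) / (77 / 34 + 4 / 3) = 4.17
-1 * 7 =-7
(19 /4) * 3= 57 /4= 14.25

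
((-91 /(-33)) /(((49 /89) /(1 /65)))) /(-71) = -89 /82005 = -0.00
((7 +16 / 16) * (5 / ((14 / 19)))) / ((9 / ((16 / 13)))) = 6080 / 819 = 7.42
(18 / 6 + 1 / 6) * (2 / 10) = 19 / 30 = 0.63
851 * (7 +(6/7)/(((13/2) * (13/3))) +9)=16138364/1183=13641.90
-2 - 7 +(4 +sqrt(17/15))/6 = -25/3 +sqrt(255)/90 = -8.16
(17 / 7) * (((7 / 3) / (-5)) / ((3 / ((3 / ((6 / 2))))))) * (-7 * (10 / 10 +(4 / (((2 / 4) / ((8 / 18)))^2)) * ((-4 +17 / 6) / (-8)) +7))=244664 / 10935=22.37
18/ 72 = 1/ 4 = 0.25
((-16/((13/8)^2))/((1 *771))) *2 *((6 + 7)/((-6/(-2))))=-2048/30069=-0.07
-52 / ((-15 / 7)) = 364 / 15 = 24.27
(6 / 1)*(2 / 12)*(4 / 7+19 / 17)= 201 / 119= 1.69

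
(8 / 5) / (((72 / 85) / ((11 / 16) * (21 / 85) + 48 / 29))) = 23993 / 6960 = 3.45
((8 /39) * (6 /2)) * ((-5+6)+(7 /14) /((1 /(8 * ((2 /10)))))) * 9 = 648 /65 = 9.97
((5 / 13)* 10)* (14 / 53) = 700 / 689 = 1.02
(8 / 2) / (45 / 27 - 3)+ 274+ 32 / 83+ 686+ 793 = 145282 / 83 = 1750.39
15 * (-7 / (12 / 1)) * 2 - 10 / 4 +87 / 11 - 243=-2806 / 11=-255.09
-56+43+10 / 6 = -34 / 3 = -11.33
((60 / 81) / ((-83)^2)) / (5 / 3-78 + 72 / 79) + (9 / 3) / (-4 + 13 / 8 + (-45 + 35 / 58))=-51424772372 / 801720980775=-0.06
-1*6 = -6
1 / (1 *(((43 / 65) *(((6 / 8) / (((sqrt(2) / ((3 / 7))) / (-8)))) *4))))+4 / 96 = 1 / 24 - 455 *sqrt(2) / 3096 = -0.17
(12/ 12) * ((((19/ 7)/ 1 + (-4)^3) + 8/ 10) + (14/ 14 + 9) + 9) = -1452/ 35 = -41.49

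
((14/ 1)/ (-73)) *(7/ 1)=-98/ 73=-1.34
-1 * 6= -6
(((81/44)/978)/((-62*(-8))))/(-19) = -27/135177856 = -0.00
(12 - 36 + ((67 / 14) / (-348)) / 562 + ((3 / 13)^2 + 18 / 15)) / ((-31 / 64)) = 210513539036 / 4482724155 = 46.96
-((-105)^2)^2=-121550625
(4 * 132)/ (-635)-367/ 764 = -636437/ 485140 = -1.31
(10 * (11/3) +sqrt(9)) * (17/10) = 2023/30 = 67.43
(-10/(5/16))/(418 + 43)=-32/461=-0.07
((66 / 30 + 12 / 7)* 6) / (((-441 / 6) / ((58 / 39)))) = -31784 / 66885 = -0.48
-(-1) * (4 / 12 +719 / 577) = 2734 / 1731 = 1.58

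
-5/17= -0.29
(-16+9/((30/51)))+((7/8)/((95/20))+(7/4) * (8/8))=469/380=1.23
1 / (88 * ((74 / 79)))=79 / 6512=0.01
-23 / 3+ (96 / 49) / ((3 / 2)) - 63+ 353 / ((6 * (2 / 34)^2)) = 4978441 / 294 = 16933.47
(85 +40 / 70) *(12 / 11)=93.35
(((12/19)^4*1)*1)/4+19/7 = 2512387/912247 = 2.75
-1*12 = -12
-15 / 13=-1.15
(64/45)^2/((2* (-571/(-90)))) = 4096/25695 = 0.16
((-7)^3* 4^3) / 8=-2744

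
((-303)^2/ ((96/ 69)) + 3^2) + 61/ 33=69694487/ 1056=65998.57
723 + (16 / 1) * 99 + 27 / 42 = 32307 / 14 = 2307.64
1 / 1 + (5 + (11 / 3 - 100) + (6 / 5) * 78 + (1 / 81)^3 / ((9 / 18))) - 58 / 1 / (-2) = 85739158 / 2657205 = 32.27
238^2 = 56644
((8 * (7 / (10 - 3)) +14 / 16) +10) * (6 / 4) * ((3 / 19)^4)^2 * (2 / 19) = 2972133 / 2581501582232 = 0.00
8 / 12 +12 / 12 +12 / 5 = 61 / 15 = 4.07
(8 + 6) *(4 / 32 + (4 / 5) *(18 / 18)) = 259 / 20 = 12.95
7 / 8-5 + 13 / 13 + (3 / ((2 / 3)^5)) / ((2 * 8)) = -871 / 512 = -1.70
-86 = -86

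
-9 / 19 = -0.47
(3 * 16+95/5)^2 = 4489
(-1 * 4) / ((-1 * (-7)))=-4 / 7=-0.57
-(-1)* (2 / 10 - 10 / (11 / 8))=-389 / 55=-7.07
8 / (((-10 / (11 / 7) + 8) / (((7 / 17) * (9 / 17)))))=308 / 289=1.07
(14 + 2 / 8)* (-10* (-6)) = 855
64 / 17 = 3.76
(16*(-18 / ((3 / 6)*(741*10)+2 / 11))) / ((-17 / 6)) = 19008 / 692869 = 0.03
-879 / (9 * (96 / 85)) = -24905 / 288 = -86.48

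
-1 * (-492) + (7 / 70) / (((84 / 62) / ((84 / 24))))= 59071 / 120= 492.26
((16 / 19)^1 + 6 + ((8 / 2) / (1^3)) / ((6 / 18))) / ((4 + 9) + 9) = 179 / 209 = 0.86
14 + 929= 943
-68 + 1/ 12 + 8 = -719/ 12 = -59.92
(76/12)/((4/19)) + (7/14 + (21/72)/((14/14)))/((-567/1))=409355/13608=30.08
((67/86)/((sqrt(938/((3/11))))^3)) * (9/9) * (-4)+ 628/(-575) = -628/575-3 * sqrt(30954)/34162898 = -1.09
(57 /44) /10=0.13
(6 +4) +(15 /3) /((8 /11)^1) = 135 /8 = 16.88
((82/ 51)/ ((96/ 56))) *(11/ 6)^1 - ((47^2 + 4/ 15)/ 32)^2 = -55987654571/ 11750400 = -4764.74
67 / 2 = 33.50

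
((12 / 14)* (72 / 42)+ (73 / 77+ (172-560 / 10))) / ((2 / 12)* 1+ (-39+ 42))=382962 / 10241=37.39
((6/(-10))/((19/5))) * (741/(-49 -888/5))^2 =-2167425/1283689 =-1.69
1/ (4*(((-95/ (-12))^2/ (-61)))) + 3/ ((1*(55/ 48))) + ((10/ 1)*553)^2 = 3035919083264/ 99275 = 30580902.37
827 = 827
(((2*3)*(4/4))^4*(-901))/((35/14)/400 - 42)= 186831360/6719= 27806.42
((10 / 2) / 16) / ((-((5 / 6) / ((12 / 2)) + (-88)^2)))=-45 / 1115156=-0.00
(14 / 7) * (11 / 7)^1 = 22 / 7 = 3.14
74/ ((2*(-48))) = -37/ 48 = -0.77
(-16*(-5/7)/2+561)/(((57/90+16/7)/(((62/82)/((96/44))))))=6763735/100532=67.28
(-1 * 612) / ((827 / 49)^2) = -1469412 / 683929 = -2.15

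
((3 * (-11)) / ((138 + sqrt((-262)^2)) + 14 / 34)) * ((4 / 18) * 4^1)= -1496 / 20421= -0.07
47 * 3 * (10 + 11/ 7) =11421/ 7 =1631.57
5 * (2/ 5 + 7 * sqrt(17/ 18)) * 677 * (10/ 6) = 40635.67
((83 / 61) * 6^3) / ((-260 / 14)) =-62748 / 3965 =-15.83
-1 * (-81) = 81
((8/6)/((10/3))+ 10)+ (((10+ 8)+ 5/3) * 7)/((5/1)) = 569/15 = 37.93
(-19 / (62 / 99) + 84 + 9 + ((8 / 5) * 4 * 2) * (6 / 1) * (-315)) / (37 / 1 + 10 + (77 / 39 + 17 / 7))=-469.42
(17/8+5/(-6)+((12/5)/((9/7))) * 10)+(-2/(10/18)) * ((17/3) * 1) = -0.44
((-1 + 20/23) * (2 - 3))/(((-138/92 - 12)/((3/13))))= -2/897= -0.00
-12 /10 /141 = -0.01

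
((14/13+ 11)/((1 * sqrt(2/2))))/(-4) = -3.02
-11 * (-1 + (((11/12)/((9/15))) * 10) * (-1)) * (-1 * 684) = -122474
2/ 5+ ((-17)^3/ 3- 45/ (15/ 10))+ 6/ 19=-475081/ 285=-1666.95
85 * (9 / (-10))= -153 / 2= -76.50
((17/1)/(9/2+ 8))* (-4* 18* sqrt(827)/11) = -2448* sqrt(827)/275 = -255.99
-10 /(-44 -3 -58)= 2 /21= 0.10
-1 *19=-19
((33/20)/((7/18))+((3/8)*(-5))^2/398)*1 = 3790467/891520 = 4.25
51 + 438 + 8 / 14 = 3427 / 7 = 489.57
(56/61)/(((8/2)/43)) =602/61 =9.87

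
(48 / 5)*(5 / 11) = 48 / 11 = 4.36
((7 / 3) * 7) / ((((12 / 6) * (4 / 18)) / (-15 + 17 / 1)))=147 / 2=73.50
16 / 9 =1.78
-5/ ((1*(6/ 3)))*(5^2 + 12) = -92.50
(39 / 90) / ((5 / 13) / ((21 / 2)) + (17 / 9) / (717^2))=11.83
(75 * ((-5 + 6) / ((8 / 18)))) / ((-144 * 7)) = -75 / 448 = -0.17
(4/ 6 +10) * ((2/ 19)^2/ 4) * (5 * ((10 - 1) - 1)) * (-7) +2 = -6794/ 1083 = -6.27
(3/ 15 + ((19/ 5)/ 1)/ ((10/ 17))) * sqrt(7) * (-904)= -150516 * sqrt(7)/ 25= -15929.12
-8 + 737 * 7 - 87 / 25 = 128688 / 25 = 5147.52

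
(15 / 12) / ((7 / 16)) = 20 / 7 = 2.86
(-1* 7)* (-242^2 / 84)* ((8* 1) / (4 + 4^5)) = 29282 / 771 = 37.98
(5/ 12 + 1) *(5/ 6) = 85/ 72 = 1.18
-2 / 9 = -0.22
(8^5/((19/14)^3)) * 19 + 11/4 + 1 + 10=359681423/1444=249086.86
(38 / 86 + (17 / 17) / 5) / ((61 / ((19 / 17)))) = 2622 / 222955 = 0.01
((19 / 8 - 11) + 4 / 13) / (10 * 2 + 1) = -865 / 2184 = -0.40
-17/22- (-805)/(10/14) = 1126.23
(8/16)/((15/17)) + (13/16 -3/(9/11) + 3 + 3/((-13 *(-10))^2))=48177/67600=0.71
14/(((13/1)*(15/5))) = 14/39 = 0.36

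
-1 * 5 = -5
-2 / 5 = -0.40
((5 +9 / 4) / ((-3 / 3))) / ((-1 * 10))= 29 / 40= 0.72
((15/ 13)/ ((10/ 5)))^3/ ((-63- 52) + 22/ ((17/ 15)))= -459/ 228488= -0.00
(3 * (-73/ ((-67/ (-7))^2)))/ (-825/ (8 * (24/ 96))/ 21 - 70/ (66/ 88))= 6174/ 291785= 0.02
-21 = -21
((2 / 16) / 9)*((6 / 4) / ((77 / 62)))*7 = 31 / 264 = 0.12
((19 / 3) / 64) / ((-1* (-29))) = 0.00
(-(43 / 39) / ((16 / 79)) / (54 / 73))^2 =54.16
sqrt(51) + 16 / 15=8.21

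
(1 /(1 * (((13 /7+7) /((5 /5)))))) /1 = 7 /62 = 0.11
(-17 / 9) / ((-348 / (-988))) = -4199 / 783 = -5.36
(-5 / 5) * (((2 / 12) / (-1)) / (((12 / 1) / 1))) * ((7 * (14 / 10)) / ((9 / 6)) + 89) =1433 / 1080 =1.33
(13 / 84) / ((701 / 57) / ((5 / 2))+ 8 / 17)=20995 / 731192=0.03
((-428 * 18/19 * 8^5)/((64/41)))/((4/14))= -566028288/19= -29790962.53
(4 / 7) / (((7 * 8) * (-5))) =-1 / 490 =-0.00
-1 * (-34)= 34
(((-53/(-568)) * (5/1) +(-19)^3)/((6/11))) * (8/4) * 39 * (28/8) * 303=-1181561422041/1136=-1040106885.60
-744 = -744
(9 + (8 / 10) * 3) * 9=513 / 5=102.60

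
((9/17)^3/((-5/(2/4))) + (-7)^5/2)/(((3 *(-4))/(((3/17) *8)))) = 412864684/417605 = 988.65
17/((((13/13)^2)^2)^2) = 17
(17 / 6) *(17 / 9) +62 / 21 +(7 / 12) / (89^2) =49728479 / 5988276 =8.30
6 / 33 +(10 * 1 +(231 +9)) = 2752 / 11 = 250.18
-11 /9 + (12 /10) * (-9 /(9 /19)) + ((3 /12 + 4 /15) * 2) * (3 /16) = -34313 /1440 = -23.83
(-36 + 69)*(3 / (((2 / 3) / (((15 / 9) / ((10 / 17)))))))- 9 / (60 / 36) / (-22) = 92619 / 220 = 421.00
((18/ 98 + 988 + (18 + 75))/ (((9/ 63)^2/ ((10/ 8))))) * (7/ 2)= 927115/ 4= 231778.75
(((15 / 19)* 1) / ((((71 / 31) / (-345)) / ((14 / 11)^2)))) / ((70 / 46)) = -20662740 / 163229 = -126.59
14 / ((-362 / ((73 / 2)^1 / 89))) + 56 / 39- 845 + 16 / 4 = -1054933903 / 1256502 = -839.58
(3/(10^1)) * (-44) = -66/5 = -13.20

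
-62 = -62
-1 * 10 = -10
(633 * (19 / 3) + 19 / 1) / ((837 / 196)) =789488 / 837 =943.24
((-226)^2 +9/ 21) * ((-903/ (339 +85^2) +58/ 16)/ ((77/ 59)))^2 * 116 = 101510969130396048635/ 2374556626288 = 42749441.31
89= 89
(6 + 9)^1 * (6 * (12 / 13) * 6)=6480 / 13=498.46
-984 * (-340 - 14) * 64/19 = 22293504/19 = 1173342.32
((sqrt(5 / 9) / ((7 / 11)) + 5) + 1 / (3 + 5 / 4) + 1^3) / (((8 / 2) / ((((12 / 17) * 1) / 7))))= 11 * sqrt(5) / 833 + 318 / 2023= 0.19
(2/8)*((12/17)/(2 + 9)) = 3/187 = 0.02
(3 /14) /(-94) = -3 /1316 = -0.00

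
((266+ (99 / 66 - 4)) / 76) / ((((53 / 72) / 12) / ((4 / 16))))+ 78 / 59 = 918057 / 59413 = 15.45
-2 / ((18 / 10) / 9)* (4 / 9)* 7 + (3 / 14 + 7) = -3011 / 126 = -23.90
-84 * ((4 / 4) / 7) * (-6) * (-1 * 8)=-576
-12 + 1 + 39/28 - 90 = -2789/28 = -99.61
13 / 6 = 2.17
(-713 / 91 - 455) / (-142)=21059 / 6461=3.26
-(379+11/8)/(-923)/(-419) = -3043/3093896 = -0.00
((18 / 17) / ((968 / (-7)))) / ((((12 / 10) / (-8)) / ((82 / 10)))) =861 / 2057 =0.42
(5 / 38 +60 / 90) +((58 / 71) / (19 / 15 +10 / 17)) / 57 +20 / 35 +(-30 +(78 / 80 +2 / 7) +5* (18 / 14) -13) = -18187736317 / 535984680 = -33.93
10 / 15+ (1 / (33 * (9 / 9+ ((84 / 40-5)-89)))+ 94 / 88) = 208121 / 119988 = 1.73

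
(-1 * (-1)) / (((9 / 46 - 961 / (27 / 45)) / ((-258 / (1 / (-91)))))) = -3239964 / 221003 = -14.66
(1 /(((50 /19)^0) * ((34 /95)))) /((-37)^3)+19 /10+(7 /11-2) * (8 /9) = 97727126 /142081665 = 0.69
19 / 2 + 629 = 1277 / 2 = 638.50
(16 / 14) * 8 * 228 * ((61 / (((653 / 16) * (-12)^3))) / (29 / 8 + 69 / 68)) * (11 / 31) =-110967296 / 804719979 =-0.14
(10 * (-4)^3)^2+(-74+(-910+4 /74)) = 15118794 /37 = 408616.05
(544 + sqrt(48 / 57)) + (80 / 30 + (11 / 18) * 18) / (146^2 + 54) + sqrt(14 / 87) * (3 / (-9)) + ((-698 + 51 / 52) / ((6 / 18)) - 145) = -2820422219 / 1666860 - sqrt(1218) / 261 + 4 * sqrt(19) / 19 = -1691.27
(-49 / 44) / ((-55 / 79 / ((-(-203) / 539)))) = 16037 / 26620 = 0.60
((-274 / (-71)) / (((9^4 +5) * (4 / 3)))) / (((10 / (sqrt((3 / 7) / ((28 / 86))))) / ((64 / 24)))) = 137 * sqrt(258) / 16316510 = 0.00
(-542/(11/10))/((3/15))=-27100/11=-2463.64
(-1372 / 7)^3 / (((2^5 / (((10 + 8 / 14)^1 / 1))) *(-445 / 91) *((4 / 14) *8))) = 396124183 / 1780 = 222541.68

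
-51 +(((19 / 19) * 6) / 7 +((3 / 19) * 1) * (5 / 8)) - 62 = -119215 / 1064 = -112.04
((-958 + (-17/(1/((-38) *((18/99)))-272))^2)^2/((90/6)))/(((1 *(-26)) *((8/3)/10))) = -41987654675966303172801/4758033284444625146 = -8824.58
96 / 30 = 16 / 5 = 3.20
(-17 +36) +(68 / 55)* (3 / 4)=1096 / 55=19.93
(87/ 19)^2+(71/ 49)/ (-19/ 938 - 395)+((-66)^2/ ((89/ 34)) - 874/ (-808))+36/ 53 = 3009829264613367923/ 1784327987906044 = 1686.81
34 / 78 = 17 / 39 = 0.44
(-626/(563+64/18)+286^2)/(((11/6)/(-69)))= -172667878380/56089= -3078462.41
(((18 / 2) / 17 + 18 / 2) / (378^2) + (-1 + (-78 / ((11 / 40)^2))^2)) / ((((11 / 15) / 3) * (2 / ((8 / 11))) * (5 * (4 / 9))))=2101787372227383 / 2951420626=712127.36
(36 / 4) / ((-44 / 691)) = -6219 / 44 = -141.34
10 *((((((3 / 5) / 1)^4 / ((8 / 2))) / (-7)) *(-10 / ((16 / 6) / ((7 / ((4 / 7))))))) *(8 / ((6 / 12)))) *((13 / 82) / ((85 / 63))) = 1393119 / 348500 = 4.00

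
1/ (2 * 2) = 1/ 4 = 0.25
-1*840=-840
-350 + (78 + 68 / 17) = -268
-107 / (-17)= 107 / 17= 6.29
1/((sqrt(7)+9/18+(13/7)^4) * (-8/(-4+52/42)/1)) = 6805463/233211938-823543 * sqrt(7)/349817907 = 0.02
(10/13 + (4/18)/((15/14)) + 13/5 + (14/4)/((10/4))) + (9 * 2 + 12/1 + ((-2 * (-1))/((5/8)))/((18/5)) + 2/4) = 127643/3510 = 36.37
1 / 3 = 0.33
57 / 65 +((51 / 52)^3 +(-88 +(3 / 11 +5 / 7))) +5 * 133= 31387337259 / 54134080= 579.81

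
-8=-8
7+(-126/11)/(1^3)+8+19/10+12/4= 929/110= 8.45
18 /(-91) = -18 /91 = -0.20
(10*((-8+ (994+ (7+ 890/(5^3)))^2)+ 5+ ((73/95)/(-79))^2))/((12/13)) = 18604068662719267/1689750750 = 11009948.46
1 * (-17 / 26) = -17 / 26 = -0.65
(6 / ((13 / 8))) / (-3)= -16 / 13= -1.23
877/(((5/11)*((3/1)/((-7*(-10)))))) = 45019.33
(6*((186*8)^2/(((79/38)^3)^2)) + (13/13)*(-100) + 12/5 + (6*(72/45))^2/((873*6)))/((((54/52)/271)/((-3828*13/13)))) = -2614733180873024454286508608/15916151150237475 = -164281751045.95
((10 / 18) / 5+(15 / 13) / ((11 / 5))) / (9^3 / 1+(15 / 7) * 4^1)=0.00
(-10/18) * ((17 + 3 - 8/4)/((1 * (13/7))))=-70/13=-5.38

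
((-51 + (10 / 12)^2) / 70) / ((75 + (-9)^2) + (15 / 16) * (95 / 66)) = -79684 / 17446905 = -0.00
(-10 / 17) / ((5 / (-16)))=32 / 17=1.88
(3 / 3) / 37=1 / 37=0.03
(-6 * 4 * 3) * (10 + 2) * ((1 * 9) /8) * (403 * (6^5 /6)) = -507663936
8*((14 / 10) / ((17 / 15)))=168 / 17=9.88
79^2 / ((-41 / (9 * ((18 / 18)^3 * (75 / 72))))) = -468075 / 328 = -1427.06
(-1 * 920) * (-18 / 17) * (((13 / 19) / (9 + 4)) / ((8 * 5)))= 414 / 323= 1.28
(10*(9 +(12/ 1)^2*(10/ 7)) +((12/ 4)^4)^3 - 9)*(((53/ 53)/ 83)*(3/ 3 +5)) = 22410324/ 581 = 38571.99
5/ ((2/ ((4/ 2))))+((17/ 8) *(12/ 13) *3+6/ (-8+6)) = 205/ 26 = 7.88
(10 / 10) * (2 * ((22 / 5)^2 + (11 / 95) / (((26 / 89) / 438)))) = 2383106 / 6175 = 385.93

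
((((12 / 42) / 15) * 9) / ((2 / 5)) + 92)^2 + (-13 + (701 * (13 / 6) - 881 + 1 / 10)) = 6738461 / 735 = 9167.97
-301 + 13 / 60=-18047 / 60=-300.78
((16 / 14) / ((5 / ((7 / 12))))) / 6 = 1 / 45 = 0.02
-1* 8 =-8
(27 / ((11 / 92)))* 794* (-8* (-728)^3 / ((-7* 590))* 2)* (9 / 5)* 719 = -5627682383931998208 / 16225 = -346852535219229.47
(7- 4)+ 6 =9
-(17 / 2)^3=-4913 / 8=-614.12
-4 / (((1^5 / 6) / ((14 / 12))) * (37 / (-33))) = 924 / 37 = 24.97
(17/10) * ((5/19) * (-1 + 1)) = 0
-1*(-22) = 22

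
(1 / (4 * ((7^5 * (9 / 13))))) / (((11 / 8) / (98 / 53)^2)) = 104 / 1946637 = 0.00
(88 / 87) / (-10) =-44 / 435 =-0.10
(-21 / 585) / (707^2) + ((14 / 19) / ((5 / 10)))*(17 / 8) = 1656999397 / 529125870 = 3.13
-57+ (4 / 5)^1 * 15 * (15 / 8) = -69 / 2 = -34.50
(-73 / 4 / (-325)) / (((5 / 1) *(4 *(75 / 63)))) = 1533 / 650000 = 0.00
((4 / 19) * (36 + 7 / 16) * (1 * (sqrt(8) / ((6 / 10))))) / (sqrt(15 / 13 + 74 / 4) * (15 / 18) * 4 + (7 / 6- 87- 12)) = -2022215 * sqrt(2) / 7560613- 5300 * sqrt(6643) / 7560613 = -0.44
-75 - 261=-336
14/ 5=2.80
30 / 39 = 10 / 13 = 0.77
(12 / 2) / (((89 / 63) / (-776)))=-293328 / 89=-3295.82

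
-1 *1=-1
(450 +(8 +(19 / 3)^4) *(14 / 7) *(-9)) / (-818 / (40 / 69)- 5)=5157760 / 254889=20.24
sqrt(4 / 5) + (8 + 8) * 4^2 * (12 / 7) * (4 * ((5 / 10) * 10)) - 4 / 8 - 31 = 2 * sqrt(5) / 5 + 122439 / 14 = 8746.54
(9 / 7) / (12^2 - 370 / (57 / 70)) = -513 / 123844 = -0.00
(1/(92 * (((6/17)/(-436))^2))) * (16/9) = 54937744/1863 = 29488.86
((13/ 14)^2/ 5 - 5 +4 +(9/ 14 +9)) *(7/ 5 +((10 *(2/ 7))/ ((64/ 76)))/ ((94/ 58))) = 198584693/ 6448400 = 30.80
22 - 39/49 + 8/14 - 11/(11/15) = 332/49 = 6.78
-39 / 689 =-3 / 53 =-0.06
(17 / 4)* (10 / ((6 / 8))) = 170 / 3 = 56.67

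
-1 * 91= -91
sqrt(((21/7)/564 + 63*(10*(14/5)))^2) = 331633/188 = 1764.01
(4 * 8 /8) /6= 2 /3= 0.67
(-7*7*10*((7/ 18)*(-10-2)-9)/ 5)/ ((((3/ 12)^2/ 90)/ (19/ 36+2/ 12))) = 4018000/ 3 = 1339333.33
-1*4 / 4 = -1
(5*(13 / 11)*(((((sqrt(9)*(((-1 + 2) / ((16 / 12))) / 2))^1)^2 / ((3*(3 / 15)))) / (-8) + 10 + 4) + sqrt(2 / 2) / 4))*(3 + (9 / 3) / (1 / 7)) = 126945 / 64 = 1983.52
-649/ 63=-10.30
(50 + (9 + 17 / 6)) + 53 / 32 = 6095 / 96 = 63.49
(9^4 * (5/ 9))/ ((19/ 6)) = 21870/ 19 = 1151.05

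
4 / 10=2 / 5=0.40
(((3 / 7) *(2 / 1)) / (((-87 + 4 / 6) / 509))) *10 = -91620 / 1813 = -50.54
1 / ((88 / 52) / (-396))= -234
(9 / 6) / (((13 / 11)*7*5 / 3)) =99 / 910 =0.11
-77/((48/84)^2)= -3773/16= -235.81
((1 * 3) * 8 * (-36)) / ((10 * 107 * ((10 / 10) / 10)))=-864 / 107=-8.07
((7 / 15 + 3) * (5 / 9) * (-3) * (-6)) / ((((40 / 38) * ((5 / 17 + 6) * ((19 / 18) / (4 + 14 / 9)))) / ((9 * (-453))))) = -12013560 / 107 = -112276.26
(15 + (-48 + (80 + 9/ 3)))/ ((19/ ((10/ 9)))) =500/ 171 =2.92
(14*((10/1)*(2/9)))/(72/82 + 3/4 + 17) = 9184/5499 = 1.67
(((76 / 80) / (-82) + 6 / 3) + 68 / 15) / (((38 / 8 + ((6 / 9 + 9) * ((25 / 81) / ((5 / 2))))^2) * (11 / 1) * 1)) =57415311 / 597915710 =0.10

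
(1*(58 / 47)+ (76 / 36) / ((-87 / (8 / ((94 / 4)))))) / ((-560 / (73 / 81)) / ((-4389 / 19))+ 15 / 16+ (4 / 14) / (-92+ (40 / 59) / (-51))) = 280814266052320 / 830292318665379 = 0.34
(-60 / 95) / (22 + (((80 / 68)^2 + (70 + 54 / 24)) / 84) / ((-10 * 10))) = -0.03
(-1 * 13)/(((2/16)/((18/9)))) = -208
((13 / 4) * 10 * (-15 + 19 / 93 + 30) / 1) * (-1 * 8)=-367640 / 93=-3953.12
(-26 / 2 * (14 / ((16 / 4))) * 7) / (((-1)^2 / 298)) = -94913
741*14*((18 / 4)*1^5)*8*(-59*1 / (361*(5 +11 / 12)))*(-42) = 584490816 / 1349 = 433277.11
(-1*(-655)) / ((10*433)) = 131 / 866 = 0.15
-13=-13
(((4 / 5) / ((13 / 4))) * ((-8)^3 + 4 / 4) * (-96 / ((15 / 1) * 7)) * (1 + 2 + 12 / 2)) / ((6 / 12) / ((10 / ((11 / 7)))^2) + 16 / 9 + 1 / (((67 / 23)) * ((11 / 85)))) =874644148224 / 3754337509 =232.97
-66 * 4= -264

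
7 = 7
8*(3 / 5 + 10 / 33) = 1192 / 165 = 7.22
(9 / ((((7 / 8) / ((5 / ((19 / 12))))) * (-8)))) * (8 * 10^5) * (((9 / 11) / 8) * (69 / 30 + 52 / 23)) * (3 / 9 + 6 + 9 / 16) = -351559237500 / 33649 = -10447836.12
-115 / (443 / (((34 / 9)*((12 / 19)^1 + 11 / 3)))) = -957950 / 227259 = -4.22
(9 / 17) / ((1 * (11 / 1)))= 9 / 187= 0.05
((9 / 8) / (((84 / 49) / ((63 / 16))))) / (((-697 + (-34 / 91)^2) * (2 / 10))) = -0.02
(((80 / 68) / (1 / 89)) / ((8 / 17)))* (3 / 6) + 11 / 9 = 4049 / 36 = 112.47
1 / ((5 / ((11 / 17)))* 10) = 11 / 850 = 0.01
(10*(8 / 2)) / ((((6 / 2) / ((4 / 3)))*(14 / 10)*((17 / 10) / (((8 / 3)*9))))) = 64000 / 357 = 179.27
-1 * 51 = -51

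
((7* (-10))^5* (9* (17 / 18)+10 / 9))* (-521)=75743266550000 / 9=8415918505555.56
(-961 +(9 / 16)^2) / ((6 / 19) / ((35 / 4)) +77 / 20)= -163546775 / 661568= -247.21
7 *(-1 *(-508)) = 3556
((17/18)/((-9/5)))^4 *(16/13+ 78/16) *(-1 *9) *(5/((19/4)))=-4.38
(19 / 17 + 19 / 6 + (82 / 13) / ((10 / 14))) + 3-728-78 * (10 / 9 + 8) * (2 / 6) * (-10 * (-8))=-391096991 / 19890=-19663.00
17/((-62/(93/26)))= -51/52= -0.98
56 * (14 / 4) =196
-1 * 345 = -345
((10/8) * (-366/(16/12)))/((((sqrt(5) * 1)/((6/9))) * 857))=-183 * sqrt(5)/3428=-0.12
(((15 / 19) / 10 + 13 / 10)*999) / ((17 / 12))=1570428 / 1615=972.40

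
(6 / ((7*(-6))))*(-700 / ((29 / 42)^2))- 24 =156216 / 841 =185.75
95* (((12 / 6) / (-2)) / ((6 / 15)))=-475 / 2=-237.50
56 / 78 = 28 / 39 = 0.72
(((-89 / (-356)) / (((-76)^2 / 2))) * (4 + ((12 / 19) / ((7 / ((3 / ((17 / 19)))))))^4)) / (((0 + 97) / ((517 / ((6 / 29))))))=3012900698225 / 337060622959536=0.01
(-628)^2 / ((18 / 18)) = 394384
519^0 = 1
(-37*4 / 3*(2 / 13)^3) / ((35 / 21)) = -1184 / 10985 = -0.11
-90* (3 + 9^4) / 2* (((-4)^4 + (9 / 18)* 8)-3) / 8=-18978165 / 2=-9489082.50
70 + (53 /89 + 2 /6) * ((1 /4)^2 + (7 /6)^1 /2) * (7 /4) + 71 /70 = 16162529 /224280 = 72.06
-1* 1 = -1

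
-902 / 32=-451 / 16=-28.19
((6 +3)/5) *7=63/5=12.60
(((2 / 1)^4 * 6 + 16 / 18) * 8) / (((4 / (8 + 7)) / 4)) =34880 / 3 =11626.67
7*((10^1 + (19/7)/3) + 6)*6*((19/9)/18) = 6745/81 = 83.27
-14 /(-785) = 14 /785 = 0.02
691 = 691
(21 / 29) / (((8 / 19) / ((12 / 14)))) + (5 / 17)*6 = 6387 / 1972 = 3.24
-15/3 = -5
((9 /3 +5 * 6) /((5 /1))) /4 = 33 /20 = 1.65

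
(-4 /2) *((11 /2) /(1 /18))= -198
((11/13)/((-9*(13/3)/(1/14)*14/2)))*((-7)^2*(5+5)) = -0.11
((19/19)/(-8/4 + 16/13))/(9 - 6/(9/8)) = -0.35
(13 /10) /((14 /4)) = 13 /35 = 0.37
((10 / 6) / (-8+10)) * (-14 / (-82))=35 / 246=0.14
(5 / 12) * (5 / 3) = 25 / 36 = 0.69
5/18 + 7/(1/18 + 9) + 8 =26555/2934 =9.05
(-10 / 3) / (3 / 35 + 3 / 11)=-1925 / 207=-9.30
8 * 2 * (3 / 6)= 8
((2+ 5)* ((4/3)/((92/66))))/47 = 154/1081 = 0.14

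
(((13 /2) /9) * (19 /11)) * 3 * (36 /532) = 39 /154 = 0.25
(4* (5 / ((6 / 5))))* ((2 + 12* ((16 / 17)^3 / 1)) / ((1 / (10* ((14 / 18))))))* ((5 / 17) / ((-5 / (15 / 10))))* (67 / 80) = -345758525 / 3006756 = -114.99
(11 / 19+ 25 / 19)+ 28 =568 / 19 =29.89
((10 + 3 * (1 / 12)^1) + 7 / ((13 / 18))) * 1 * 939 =973743 / 52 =18725.83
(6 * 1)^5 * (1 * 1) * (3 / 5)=23328 / 5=4665.60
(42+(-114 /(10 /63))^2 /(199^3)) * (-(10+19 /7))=-105369950937 /197014975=-534.83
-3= -3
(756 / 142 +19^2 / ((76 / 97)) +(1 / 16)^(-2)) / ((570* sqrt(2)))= 205069* sqrt(2) / 323760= 0.90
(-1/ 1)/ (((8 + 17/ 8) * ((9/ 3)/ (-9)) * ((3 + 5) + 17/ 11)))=88/ 2835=0.03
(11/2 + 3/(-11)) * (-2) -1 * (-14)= 39/11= 3.55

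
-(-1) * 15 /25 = 3 /5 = 0.60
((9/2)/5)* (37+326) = 3267/10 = 326.70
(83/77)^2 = 6889/5929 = 1.16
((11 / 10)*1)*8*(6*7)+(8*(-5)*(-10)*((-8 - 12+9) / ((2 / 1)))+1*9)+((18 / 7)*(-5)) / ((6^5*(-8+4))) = -110158247 / 60480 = -1821.40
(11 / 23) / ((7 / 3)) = 33 / 161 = 0.20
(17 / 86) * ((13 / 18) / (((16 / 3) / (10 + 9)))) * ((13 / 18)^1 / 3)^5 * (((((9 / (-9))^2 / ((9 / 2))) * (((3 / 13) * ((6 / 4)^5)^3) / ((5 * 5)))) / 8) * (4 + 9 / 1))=1559059307 / 2597113036800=0.00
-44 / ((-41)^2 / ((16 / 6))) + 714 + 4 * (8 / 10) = 18082438 / 25215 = 717.13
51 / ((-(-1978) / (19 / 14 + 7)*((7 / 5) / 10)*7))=149175 / 678454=0.22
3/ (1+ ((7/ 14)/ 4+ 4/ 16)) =24/ 11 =2.18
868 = 868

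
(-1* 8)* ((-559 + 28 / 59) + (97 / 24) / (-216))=170834075 / 38232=4468.35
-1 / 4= -0.25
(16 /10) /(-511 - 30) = -8 /2705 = -0.00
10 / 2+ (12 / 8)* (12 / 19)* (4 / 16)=199 / 38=5.24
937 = 937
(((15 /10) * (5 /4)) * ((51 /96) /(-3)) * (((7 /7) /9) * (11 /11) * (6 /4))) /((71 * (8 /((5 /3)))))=-425 /2617344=-0.00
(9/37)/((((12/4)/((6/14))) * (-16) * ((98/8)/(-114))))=0.02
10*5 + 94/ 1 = 144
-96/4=-24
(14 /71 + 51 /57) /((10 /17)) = 25041 /13490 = 1.86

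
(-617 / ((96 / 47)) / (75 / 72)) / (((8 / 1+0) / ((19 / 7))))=-550981 / 5600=-98.39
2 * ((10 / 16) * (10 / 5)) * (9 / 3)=15 / 2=7.50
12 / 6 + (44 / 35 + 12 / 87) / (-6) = 1794 / 1015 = 1.77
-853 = -853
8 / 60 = 2 / 15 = 0.13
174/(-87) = -2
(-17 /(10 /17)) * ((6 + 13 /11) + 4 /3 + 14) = -214727 /330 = -650.69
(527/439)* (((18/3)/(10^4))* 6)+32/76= 8870117/20852500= 0.43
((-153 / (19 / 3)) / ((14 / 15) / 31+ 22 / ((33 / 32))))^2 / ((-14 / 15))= -683317488375 / 498750735224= -1.37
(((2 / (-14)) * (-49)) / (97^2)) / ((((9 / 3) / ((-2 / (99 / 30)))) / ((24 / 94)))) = -0.00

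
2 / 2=1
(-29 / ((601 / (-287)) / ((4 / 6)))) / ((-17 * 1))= -16646 / 30651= -0.54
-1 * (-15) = 15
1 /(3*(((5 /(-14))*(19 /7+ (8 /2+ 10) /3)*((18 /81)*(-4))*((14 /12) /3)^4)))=236196 /37975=6.22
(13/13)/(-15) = -1/15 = -0.07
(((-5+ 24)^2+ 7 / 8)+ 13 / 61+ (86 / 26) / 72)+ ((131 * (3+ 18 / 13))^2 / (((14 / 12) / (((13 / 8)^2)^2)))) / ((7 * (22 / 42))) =605660939455625 / 1125476352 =538137.42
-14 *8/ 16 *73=-511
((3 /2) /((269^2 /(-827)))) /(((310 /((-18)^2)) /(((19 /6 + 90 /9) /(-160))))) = 5291973 /3589105600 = 0.00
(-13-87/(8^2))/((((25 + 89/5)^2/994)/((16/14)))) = -1631225/183184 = -8.90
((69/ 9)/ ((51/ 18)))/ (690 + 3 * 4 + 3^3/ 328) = 15088/ 3914811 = 0.00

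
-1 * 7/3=-7/3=-2.33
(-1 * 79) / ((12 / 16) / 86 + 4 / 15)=-407640 / 1421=-286.87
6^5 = 7776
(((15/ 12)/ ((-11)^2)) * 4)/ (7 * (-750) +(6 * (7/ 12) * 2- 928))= -5/ 746691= -0.00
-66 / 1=-66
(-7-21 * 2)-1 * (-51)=2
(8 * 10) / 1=80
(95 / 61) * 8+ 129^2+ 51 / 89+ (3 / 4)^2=1446684701 / 86864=16654.59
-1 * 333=-333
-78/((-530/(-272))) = -10608/265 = -40.03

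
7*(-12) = -84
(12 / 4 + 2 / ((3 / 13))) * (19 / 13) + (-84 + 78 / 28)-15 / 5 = -36671 / 546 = -67.16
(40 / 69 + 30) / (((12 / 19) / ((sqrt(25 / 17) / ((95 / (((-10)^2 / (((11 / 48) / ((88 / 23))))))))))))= 1031.88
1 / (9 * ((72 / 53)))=53 / 648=0.08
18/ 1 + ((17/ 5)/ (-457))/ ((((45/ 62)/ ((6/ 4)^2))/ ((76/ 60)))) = 6159487/ 342750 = 17.97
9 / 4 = 2.25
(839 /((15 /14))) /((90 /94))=552062 /675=817.87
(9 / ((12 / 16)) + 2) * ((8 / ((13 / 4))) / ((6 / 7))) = 1568 / 39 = 40.21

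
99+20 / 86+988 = 1087.23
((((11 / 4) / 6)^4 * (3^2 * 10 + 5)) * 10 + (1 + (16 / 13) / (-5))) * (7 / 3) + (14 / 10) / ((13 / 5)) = 3238603949 / 32348160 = 100.12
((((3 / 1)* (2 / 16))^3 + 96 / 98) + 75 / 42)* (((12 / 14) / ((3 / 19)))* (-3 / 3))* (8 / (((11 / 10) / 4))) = -6716405 / 15092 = -445.03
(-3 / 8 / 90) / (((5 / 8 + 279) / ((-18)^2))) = -54 / 11185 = -0.00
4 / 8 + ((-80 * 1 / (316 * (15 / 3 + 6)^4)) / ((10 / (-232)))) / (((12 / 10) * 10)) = 3470149 / 6939834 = 0.50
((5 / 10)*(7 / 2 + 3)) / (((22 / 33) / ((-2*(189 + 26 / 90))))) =-55367 / 30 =-1845.57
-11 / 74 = -0.15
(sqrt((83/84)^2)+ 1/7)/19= 0.06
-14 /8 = -7 /4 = -1.75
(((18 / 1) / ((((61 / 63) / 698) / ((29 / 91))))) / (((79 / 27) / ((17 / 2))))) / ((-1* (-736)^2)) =-376288659 / 16967814656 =-0.02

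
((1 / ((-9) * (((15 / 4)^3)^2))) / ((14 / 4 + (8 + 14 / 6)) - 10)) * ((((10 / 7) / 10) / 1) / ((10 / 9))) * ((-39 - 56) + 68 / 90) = 0.00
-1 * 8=-8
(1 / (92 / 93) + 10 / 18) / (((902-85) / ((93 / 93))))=1297 / 676476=0.00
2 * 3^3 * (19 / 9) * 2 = 228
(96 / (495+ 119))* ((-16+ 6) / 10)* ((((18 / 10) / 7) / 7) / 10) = -216 / 376075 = -0.00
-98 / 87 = -1.13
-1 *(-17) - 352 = -335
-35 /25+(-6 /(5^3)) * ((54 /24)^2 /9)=-1427 /1000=-1.43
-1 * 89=-89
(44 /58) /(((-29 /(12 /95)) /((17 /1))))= -0.06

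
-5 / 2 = -2.50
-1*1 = -1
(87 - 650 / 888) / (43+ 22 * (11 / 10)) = 191515 / 149184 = 1.28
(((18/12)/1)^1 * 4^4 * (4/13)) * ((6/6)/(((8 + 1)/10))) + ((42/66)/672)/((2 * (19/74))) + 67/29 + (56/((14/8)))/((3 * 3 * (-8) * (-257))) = 779124037847/5831942688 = 133.60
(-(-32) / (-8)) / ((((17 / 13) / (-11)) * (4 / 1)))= 143 / 17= 8.41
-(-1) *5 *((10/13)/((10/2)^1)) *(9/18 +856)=8565/13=658.85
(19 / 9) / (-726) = -19 / 6534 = -0.00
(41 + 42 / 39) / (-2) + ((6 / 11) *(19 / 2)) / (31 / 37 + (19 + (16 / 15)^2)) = -259590731 / 12485473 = -20.79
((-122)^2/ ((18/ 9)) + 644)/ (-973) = -8086/ 973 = -8.31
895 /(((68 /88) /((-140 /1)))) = -2756600 /17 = -162152.94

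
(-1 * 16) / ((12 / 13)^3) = -2197 / 108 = -20.34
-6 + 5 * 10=44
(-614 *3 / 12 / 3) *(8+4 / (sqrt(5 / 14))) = -1228 / 3 - 614 *sqrt(70) / 15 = -751.81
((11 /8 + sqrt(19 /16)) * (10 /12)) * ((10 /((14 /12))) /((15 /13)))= 65 * sqrt(19) /42 + 715 /84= 15.26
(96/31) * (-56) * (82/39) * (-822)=120787968/403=299722.00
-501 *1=-501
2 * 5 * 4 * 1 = 40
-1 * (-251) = 251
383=383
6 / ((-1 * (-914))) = 3 / 457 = 0.01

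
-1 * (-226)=226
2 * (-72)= -144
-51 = -51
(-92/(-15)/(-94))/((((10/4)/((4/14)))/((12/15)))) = -736/123375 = -0.01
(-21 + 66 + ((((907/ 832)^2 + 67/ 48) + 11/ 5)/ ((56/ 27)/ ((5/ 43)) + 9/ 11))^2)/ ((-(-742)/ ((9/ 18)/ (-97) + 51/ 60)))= 0.05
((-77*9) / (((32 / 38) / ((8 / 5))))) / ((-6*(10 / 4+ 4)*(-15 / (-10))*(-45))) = -1463 / 2925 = -0.50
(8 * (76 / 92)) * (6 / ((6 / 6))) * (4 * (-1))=-3648 / 23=-158.61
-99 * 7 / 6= -231 / 2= -115.50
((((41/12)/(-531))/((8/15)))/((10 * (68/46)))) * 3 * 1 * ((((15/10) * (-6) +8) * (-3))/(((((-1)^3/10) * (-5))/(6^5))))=-229149/2006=-114.23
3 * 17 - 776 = -725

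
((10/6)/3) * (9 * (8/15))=8/3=2.67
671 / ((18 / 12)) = 447.33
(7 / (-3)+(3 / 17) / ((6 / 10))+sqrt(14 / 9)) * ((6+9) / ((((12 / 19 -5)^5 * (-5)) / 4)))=-1030057184 / 66963690931+9904396 * sqrt(14) / 3939040643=-0.01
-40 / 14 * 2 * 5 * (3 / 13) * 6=-3600 / 91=-39.56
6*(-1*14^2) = -1176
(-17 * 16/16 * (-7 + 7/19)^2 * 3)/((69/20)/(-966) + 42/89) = -20177125920/4213231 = -4788.99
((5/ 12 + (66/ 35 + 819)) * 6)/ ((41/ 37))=12763039/ 2870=4447.05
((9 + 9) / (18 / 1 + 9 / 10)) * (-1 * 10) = -200 / 21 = -9.52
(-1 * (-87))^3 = 658503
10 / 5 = 2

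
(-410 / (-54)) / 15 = 41 / 81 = 0.51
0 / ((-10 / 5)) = 0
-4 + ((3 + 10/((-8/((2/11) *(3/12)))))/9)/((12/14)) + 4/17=-273307/80784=-3.38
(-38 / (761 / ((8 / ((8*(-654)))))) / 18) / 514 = 19 / 2302332444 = 0.00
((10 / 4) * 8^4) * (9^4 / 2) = 33592320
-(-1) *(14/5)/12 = 0.23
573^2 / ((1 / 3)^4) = 26594649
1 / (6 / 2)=0.33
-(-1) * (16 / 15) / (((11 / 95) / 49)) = 14896 / 33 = 451.39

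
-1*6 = -6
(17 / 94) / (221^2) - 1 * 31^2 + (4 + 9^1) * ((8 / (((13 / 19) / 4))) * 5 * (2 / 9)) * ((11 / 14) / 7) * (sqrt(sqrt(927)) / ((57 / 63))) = -498.55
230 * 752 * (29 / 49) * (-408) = -2046462720 / 49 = -41764545.31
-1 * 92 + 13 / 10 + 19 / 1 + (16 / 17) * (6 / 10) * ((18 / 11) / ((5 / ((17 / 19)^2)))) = -14206659 / 198550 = -71.55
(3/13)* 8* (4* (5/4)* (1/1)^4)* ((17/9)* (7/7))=680/39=17.44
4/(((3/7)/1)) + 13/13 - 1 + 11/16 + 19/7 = 4279/336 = 12.74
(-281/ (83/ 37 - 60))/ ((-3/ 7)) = -72779/ 6411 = -11.35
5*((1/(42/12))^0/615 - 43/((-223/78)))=2062933/27429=75.21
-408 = -408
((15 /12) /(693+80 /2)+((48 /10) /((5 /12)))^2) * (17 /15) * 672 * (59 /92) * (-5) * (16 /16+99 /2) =-172454634083893 /10536875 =-16366772.32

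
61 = 61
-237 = -237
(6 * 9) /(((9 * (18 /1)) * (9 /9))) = 1 /3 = 0.33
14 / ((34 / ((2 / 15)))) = 14 / 255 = 0.05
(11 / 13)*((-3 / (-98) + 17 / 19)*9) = 170577 / 24206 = 7.05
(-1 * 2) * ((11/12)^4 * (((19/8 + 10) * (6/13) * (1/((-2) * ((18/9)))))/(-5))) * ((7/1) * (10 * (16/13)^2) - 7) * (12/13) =-2695510587/73116160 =-36.87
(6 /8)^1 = 3 /4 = 0.75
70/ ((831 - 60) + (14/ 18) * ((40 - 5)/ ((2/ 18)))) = 35/ 508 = 0.07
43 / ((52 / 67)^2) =193027 / 2704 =71.39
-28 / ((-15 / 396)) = 3696 / 5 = 739.20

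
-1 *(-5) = 5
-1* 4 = -4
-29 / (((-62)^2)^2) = -0.00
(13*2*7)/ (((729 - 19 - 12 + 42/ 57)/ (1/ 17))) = 0.02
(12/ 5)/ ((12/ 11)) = 11/ 5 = 2.20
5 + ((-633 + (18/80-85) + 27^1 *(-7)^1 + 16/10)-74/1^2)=-38967/40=-974.18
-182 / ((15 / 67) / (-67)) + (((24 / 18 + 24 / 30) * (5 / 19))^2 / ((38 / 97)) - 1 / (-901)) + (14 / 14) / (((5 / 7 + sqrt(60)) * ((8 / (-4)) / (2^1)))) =166619967946376 / 3059079705 - 98 * sqrt(15) / 2915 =54467.22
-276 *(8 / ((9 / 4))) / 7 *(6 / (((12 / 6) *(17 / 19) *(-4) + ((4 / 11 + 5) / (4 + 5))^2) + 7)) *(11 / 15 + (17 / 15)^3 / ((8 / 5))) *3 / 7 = -4222598589 / 1406300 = -3002.63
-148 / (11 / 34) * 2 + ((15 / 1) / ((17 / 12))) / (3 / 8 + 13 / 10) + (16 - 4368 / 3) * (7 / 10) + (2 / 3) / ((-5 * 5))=-1800994658 / 939675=-1916.61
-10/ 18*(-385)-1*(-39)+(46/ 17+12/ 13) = 510214/ 1989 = 256.52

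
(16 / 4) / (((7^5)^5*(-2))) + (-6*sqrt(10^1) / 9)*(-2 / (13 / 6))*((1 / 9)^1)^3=-2 / 1341068619663964900807 + 8*sqrt(10) / 9477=0.00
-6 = -6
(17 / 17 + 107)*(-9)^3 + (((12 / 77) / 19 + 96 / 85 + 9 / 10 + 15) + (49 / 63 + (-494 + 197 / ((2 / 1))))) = -17707832693 / 223839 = -79109.68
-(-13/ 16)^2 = -169/ 256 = -0.66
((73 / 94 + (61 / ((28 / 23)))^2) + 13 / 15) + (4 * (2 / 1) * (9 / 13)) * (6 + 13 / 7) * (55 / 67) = 1226699974439 / 481419120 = 2548.09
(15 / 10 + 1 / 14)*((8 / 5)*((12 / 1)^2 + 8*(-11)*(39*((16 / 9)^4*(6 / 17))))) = -1862605184 / 61965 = -30058.99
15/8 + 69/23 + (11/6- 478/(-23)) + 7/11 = 170789/6072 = 28.13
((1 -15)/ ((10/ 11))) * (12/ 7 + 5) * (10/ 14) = -517/ 7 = -73.86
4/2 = 2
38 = 38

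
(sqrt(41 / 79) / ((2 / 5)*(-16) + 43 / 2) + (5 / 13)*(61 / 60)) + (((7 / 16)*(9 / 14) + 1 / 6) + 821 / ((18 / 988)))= 10*sqrt(3239) / 11929 + 168721925 / 3744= 45064.66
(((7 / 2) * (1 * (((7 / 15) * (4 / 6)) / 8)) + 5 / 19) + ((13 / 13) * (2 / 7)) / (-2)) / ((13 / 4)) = 12277 / 155610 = 0.08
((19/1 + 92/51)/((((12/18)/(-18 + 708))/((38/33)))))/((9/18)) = 9273140/187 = 49588.98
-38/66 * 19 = -10.94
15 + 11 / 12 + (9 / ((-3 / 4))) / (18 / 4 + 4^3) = 25879 / 1644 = 15.74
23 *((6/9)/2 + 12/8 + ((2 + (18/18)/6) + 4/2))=138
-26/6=-13/3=-4.33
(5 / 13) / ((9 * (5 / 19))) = 19 / 117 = 0.16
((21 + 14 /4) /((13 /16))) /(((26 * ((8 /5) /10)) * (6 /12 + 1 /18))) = 2205 /169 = 13.05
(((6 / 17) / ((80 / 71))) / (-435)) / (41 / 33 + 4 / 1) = -2343 / 17057800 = -0.00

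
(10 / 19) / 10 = 1 / 19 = 0.05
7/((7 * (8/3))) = 3/8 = 0.38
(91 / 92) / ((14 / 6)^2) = 117 / 644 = 0.18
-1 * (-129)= 129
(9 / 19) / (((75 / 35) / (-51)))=-1071 / 95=-11.27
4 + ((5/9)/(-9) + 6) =805/81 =9.94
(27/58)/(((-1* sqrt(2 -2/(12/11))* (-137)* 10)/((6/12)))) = 27* sqrt(6)/158920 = 0.00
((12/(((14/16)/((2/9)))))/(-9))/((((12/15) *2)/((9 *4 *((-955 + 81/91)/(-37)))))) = -13891840/70707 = -196.47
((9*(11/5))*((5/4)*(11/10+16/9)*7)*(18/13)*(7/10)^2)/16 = 8794863/416000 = 21.14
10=10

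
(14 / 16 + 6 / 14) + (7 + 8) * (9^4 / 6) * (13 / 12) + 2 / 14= 497583 / 28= 17770.82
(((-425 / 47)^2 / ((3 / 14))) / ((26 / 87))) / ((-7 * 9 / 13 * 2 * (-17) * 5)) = 61625 / 39762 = 1.55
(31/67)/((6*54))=31/21708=0.00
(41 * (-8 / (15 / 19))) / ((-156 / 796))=1240168 / 585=2119.95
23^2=529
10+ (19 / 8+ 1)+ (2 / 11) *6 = 1273 / 88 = 14.47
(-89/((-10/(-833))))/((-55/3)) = 222411/550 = 404.38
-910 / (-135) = 182 / 27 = 6.74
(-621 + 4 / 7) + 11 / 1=-4266 / 7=-609.43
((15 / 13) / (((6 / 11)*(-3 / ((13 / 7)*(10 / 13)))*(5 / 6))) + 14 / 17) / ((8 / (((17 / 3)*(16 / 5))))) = -1192 / 1365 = -0.87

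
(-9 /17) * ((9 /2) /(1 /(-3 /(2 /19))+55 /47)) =-216999 /103394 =-2.10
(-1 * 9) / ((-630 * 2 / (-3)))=-3 / 140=-0.02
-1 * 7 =-7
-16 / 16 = -1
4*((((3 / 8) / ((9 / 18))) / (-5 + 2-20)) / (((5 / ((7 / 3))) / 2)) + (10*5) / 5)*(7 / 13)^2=224714 / 19435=11.56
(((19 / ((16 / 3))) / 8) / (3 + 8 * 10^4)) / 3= 19 / 10240384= 0.00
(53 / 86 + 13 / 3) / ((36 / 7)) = 8939 / 9288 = 0.96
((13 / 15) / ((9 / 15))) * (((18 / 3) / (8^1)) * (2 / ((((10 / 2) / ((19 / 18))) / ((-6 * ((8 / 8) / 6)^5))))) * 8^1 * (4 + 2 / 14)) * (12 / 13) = -551 / 51030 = -0.01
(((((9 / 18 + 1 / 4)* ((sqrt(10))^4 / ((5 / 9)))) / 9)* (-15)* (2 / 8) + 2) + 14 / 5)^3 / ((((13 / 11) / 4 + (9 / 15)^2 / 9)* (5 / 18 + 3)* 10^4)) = -11985021279 / 967600000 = -12.39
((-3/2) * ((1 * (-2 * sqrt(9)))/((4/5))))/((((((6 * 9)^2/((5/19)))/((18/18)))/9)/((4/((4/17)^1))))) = 425/2736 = 0.16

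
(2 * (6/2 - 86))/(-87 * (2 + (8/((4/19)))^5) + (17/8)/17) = 1328/55147678319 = 0.00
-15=-15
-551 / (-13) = 551 / 13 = 42.38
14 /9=1.56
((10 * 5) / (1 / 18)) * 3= 2700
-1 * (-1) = 1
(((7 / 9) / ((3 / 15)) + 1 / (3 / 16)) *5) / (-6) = -7.69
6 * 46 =276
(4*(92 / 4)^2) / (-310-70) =-5.57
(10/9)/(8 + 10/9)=0.12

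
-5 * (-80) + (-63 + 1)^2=4244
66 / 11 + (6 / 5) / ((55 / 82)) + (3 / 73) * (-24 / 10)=154386 / 20075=7.69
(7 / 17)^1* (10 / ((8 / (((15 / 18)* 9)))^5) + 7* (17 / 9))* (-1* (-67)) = 45287646943 / 80216064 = 564.57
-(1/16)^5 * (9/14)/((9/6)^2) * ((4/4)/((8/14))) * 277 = -277/2097152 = -0.00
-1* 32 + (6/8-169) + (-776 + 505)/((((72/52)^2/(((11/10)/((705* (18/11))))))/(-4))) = -1026404023/5139450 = -199.71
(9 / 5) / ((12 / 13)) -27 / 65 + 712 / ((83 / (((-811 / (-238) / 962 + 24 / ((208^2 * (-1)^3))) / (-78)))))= 147823894039 / 96346974360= 1.53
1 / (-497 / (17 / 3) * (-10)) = 17 / 14910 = 0.00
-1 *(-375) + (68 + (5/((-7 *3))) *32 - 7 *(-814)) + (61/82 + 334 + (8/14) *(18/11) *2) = 122554645/18942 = 6469.99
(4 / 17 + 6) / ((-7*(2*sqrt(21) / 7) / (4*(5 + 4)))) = -636*sqrt(21) / 119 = -24.49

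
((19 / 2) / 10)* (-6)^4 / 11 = 6156 / 55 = 111.93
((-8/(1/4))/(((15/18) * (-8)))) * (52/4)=312/5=62.40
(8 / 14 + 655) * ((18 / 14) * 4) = 165204 / 49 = 3371.51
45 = 45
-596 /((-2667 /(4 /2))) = 1192 /2667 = 0.45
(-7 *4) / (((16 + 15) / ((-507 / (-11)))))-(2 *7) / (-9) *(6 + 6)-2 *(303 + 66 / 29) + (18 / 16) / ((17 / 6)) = -633.12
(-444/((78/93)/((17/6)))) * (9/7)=-175491/91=-1928.47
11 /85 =0.13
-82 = -82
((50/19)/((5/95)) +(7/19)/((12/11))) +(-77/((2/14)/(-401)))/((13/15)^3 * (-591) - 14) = -50291541857/102271452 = -491.75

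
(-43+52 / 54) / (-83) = 1135 / 2241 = 0.51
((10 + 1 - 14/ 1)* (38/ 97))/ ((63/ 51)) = -646/ 679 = -0.95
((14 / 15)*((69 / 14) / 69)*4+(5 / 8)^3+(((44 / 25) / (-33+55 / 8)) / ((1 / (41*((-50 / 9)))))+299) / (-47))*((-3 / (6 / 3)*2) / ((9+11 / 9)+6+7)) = 381293889 / 477790720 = 0.80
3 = 3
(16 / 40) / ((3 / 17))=34 / 15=2.27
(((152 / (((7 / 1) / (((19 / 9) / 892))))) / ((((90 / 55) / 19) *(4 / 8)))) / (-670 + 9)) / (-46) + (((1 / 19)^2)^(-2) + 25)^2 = 32659733302443678917 / 1922282523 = 16990079716.00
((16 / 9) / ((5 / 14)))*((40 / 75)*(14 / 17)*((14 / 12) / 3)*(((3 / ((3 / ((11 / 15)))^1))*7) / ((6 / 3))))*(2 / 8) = 845152 / 1549125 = 0.55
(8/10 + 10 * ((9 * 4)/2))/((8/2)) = 226/5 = 45.20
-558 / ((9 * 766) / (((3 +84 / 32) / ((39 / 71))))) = -33015 / 39832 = -0.83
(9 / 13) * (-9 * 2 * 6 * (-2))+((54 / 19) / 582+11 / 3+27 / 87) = 320002897 / 2084433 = 153.52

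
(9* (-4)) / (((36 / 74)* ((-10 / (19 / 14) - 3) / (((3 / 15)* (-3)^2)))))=12654 / 985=12.85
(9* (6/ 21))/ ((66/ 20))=60/ 77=0.78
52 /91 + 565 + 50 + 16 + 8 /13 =632.19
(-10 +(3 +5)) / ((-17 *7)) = 2 / 119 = 0.02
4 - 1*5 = -1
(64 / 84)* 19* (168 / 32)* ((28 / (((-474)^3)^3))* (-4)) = 0.00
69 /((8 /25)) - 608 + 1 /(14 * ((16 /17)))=-87875 /224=-392.30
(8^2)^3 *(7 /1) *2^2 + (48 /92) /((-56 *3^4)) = 63814238207 /8694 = 7340032.00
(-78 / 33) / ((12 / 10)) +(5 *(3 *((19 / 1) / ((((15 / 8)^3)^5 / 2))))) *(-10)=-155916814509622927 / 64224437255859375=-2.43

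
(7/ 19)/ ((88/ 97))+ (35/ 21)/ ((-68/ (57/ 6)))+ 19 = 817471/ 42636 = 19.17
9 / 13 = 0.69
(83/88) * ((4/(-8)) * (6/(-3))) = 83/88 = 0.94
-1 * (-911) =911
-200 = -200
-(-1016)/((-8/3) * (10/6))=-1143/5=-228.60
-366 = -366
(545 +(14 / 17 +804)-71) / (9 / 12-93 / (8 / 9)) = -173920 / 14127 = -12.31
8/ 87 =0.09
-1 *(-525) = 525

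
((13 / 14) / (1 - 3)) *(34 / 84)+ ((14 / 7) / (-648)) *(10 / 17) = -102419 / 539784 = -0.19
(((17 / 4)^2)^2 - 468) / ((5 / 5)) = -36287 / 256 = -141.75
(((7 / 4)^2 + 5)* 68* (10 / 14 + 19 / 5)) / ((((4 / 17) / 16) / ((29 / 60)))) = 28470257 / 350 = 81343.59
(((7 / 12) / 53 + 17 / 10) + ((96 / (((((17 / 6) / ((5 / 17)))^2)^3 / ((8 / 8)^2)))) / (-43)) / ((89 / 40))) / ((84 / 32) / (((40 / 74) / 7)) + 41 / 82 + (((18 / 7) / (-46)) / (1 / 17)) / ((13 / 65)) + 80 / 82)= 640654152943188703143689816 / 11501714027689375324326864987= 0.06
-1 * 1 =-1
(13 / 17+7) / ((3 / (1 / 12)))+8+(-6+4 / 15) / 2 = 1364 / 255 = 5.35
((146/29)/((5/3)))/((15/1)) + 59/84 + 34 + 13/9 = 6640817/182700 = 36.35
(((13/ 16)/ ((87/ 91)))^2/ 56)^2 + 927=927.00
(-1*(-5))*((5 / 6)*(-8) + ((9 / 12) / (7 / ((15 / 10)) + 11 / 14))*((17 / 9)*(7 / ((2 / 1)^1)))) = -79105 / 2748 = -28.79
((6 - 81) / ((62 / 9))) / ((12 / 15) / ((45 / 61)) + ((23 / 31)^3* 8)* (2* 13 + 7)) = -145951875 / 1459977608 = -0.10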